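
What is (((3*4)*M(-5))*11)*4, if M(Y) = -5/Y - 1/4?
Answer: 396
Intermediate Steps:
M(Y) = -¼ - 5/Y (M(Y) = -5/Y - 1*¼ = -5/Y - ¼ = -¼ - 5/Y)
(((3*4)*M(-5))*11)*4 = (((3*4)*((¼)*(-20 - 1*(-5))/(-5)))*11)*4 = ((12*((¼)*(-⅕)*(-20 + 5)))*11)*4 = ((12*((¼)*(-⅕)*(-15)))*11)*4 = ((12*(¾))*11)*4 = (9*11)*4 = 99*4 = 396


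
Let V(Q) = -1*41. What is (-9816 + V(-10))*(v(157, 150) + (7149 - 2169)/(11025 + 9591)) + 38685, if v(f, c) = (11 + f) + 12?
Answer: -2985808505/1718 ≈ -1.7380e+6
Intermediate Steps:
v(f, c) = 23 + f
V(Q) = -41
(-9816 + V(-10))*(v(157, 150) + (7149 - 2169)/(11025 + 9591)) + 38685 = (-9816 - 41)*((23 + 157) + (7149 - 2169)/(11025 + 9591)) + 38685 = -9857*(180 + 4980/20616) + 38685 = -9857*(180 + 4980*(1/20616)) + 38685 = -9857*(180 + 415/1718) + 38685 = -9857*309655/1718 + 38685 = -3052269335/1718 + 38685 = -2985808505/1718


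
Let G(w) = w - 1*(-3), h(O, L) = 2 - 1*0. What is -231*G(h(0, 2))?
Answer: -1155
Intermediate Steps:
h(O, L) = 2 (h(O, L) = 2 + 0 = 2)
G(w) = 3 + w (G(w) = w + 3 = 3 + w)
-231*G(h(0, 2)) = -231*(3 + 2) = -231*5 = -1155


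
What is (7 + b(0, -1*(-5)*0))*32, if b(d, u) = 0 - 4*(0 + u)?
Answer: 224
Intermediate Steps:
b(d, u) = -4*u (b(d, u) = 0 - 4*u = -4*u)
(7 + b(0, -1*(-5)*0))*32 = (7 - 4*(-1*(-5))*0)*32 = (7 - 20*0)*32 = (7 - 4*0)*32 = (7 + 0)*32 = 7*32 = 224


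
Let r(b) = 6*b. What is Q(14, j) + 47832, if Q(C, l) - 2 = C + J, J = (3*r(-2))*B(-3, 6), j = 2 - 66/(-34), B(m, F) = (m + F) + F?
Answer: 47524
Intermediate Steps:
B(m, F) = m + 2*F (B(m, F) = (F + m) + F = m + 2*F)
j = 67/17 (j = 2 - 66*(-1/34) = 2 + 33/17 = 67/17 ≈ 3.9412)
J = -324 (J = (3*(6*(-2)))*(-3 + 2*6) = (3*(-12))*(-3 + 12) = -36*9 = -324)
Q(C, l) = -322 + C (Q(C, l) = 2 + (C - 324) = 2 + (-324 + C) = -322 + C)
Q(14, j) + 47832 = (-322 + 14) + 47832 = -308 + 47832 = 47524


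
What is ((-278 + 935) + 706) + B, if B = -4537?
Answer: -3174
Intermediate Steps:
((-278 + 935) + 706) + B = ((-278 + 935) + 706) - 4537 = (657 + 706) - 4537 = 1363 - 4537 = -3174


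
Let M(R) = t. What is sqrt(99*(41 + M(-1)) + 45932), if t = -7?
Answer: 157*sqrt(2) ≈ 222.03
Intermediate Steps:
M(R) = -7
sqrt(99*(41 + M(-1)) + 45932) = sqrt(99*(41 - 7) + 45932) = sqrt(99*34 + 45932) = sqrt(3366 + 45932) = sqrt(49298) = 157*sqrt(2)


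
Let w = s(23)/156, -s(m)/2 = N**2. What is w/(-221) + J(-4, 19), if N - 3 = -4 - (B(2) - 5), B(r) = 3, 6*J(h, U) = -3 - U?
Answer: -63205/17238 ≈ -3.6666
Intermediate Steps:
J(h, U) = -1/2 - U/6 (J(h, U) = (-3 - U)/6 = -1/2 - U/6)
N = 1 (N = 3 + (-4 - (3 - 5)) = 3 + (-4 - 1*(-2)) = 3 + (-4 + 2) = 3 - 2 = 1)
s(m) = -2 (s(m) = -2*1**2 = -2*1 = -2)
w = -1/78 (w = -2/156 = -2*1/156 = -1/78 ≈ -0.012821)
w/(-221) + J(-4, 19) = -1/78/(-221) + (-1/2 - 1/6*19) = -1/221*(-1/78) + (-1/2 - 19/6) = 1/17238 - 11/3 = -63205/17238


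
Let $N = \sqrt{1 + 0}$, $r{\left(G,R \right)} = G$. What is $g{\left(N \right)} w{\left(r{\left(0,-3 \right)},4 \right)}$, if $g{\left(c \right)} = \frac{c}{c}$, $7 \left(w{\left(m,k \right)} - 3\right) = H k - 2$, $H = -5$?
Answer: $- \frac{1}{7} \approx -0.14286$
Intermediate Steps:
$N = 1$ ($N = \sqrt{1} = 1$)
$w{\left(m,k \right)} = \frac{19}{7} - \frac{5 k}{7}$ ($w{\left(m,k \right)} = 3 + \frac{- 5 k - 2}{7} = 3 + \frac{-2 - 5 k}{7} = 3 - \left(\frac{2}{7} + \frac{5 k}{7}\right) = \frac{19}{7} - \frac{5 k}{7}$)
$g{\left(c \right)} = 1$
$g{\left(N \right)} w{\left(r{\left(0,-3 \right)},4 \right)} = 1 \left(\frac{19}{7} - \frac{20}{7}\right) = 1 \left(- \frac{1}{7}\right) = - \frac{1}{7}$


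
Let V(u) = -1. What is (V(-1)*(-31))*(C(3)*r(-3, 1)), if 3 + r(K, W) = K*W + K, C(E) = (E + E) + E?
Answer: -2511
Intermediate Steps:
C(E) = 3*E (C(E) = 2*E + E = 3*E)
r(K, W) = -3 + K + K*W (r(K, W) = -3 + (K*W + K) = -3 + (K + K*W) = -3 + K + K*W)
(V(-1)*(-31))*(C(3)*r(-3, 1)) = (-1*(-31))*((3*3)*(-3 - 3 - 3*1)) = 31*(9*(-3 - 3 - 3)) = 31*(9*(-9)) = 31*(-81) = -2511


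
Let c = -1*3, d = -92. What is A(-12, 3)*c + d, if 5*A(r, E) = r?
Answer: -424/5 ≈ -84.800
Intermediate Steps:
A(r, E) = r/5
c = -3
A(-12, 3)*c + d = ((⅕)*(-12))*(-3) - 92 = -12/5*(-3) - 92 = 36/5 - 92 = -424/5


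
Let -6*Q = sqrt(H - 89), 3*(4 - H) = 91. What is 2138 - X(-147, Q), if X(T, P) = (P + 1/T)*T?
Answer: 2137 - 49*I*sqrt(1038)/6 ≈ 2137.0 - 263.11*I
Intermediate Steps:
H = -79/3 (H = 4 - 1/3*91 = 4 - 91/3 = -79/3 ≈ -26.333)
Q = -I*sqrt(1038)/18 (Q = -sqrt(-79/3 - 89)/6 = -I*sqrt(1038)/18 ≈ -1.7899*I)
X(T, P) = T*(P + 1/T)
2138 - X(-147, Q) = 2138 - (1 - I*sqrt(1038)/18*(-147)) = 2138 - (1 + 49*I*sqrt(1038)/6) = 2138 + (-1 - 49*I*sqrt(1038)/6) = 2137 - 49*I*sqrt(1038)/6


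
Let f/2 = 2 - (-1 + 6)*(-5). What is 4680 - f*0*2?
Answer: 4680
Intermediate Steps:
f = 54 (f = 2*(2 - (-1 + 6)*(-5)) = 2*(2 - 5*(-5)) = 2*(2 - 1*(-25)) = 2*(2 + 25) = 2*27 = 54)
4680 - f*0*2 = 4680 - 54*0*2 = 4680 - 0*2 = 4680 - 1*0 = 4680 + 0 = 4680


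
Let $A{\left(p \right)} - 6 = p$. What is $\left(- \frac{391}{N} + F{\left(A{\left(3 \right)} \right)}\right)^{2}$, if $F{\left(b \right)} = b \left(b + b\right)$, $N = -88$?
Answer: $\frac{214534609}{7744} \approx 27703.0$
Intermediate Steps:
$A{\left(p \right)} = 6 + p$
$F{\left(b \right)} = 2 b^{2}$ ($F{\left(b \right)} = b 2 b = 2 b^{2}$)
$\left(- \frac{391}{N} + F{\left(A{\left(3 \right)} \right)}\right)^{2} = \left(- \frac{391}{-88} + 2 \left(6 + 3\right)^{2}\right)^{2} = \left(\left(-391\right) \left(- \frac{1}{88}\right) + 2 \cdot 9^{2}\right)^{2} = \left(\frac{391}{88} + 2 \cdot 81\right)^{2} = \left(\frac{391}{88} + 162\right)^{2} = \left(\frac{14647}{88}\right)^{2} = \frac{214534609}{7744}$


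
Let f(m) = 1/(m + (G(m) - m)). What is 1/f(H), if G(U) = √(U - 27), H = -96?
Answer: I*√123 ≈ 11.091*I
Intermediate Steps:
G(U) = √(-27 + U)
f(m) = (-27 + m)^(-½) (f(m) = 1/(m + (√(-27 + m) - m)) = 1/(√(-27 + m)) = (-27 + m)^(-½))
1/f(H) = 1/((-27 - 96)^(-½)) = 1/((-123)^(-½)) = 1/(-I*√123/123) = I*√123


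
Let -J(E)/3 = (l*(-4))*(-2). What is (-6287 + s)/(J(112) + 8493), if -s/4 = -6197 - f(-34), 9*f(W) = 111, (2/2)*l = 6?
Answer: 55651/25047 ≈ 2.2219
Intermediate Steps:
l = 6
f(W) = 37/3 (f(W) = (⅑)*111 = 37/3)
s = 74512/3 (s = -4*(-6197 - 1*37/3) = -4*(-6197 - 37/3) = -4*(-18628/3) = 74512/3 ≈ 24837.)
J(E) = -144 (J(E) = -3*6*(-4)*(-2) = -(-72)*(-2) = -3*48 = -144)
(-6287 + s)/(J(112) + 8493) = (-6287 + 74512/3)/(-144 + 8493) = (55651/3)/8349 = (55651/3)*(1/8349) = 55651/25047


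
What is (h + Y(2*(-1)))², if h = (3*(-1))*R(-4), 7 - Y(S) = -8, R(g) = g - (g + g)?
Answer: 9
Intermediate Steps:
R(g) = -g (R(g) = g - 2*g = -g)
Y(S) = 15 (Y(S) = 7 - 1*(-8) = 7 + 8 = 15)
h = -12 (h = (3*(-1))*(-1*(-4)) = -3*4 = -12)
(h + Y(2*(-1)))² = (-12 + 15)² = 3² = 9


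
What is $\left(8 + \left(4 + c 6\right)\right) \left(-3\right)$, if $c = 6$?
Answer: $-144$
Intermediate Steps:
$\left(8 + \left(4 + c 6\right)\right) \left(-3\right) = \left(8 + \left(4 + 6 \cdot 6\right)\right) \left(-3\right) = \left(8 + \left(4 + 36\right)\right) \left(-3\right) = \left(8 + 40\right) \left(-3\right) = 48 \left(-3\right) = -144$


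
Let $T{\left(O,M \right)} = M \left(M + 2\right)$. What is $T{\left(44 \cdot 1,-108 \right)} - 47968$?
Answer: $-36520$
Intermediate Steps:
$T{\left(O,M \right)} = M \left(2 + M\right)$
$T{\left(44 \cdot 1,-108 \right)} - 47968 = - 108 \left(2 - 108\right) - 47968 = \left(-108\right) \left(-106\right) - 47968 = 11448 - 47968 = -36520$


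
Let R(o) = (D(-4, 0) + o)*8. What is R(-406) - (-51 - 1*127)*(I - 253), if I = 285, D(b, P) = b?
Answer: 2416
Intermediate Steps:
R(o) = -32 + 8*o (R(o) = (-4 + o)*8 = -32 + 8*o)
R(-406) - (-51 - 1*127)*(I - 253) = (-32 + 8*(-406)) - (-51 - 1*127)*(285 - 253) = (-32 - 3248) - (-51 - 127)*32 = -3280 - (-178)*32 = -3280 - 1*(-5696) = -3280 + 5696 = 2416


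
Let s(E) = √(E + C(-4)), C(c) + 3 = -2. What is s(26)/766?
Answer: √21/766 ≈ 0.0059825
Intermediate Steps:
C(c) = -5 (C(c) = -3 - 2 = -5)
s(E) = √(-5 + E) (s(E) = √(E - 5) = √(-5 + E))
s(26)/766 = √(-5 + 26)/766 = √21*(1/766) = √21/766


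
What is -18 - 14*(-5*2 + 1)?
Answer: 108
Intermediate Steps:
-18 - 14*(-5*2 + 1) = -18 - 14*(-10 + 1) = -18 - 14*(-9) = -18 + 126 = 108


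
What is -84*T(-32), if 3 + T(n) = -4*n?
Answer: -10500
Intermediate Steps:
T(n) = -3 - 4*n
-84*T(-32) = -84*(-3 - 4*(-32)) = -84*(-3 + 128) = -84*125 = -10500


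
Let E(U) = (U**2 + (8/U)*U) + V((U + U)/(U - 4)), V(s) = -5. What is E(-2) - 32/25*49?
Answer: -1393/25 ≈ -55.720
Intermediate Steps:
E(U) = 3 + U**2 (E(U) = (U**2 + (8/U)*U) - 5 = (U**2 + 8) - 5 = (8 + U**2) - 5 = 3 + U**2)
E(-2) - 32/25*49 = (3 + (-2)**2) - 32/25*49 = (3 + 4) - 32*1/25*49 = 7 - 32/25*49 = 7 - 1568/25 = -1393/25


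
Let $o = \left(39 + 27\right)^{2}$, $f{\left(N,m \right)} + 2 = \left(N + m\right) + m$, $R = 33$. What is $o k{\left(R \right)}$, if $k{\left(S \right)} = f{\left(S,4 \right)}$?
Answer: $169884$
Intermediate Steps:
$f{\left(N,m \right)} = -2 + N + 2 m$ ($f{\left(N,m \right)} = -2 + \left(\left(N + m\right) + m\right) = -2 + \left(N + 2 m\right) = -2 + N + 2 m$)
$k{\left(S \right)} = 6 + S$ ($k{\left(S \right)} = -2 + S + 2 \cdot 4 = -2 + S + 8 = 6 + S$)
$o = 4356$ ($o = 66^{2} = 4356$)
$o k{\left(R \right)} = 4356 \left(6 + 33\right) = 4356 \cdot 39 = 169884$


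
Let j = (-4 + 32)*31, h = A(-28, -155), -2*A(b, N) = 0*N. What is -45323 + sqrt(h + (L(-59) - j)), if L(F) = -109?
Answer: -45323 + I*sqrt(977) ≈ -45323.0 + 31.257*I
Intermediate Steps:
A(b, N) = 0 (A(b, N) = -0*N = -1/2*0 = 0)
h = 0
j = 868 (j = 28*31 = 868)
-45323 + sqrt(h + (L(-59) - j)) = -45323 + sqrt(0 + (-109 - 1*868)) = -45323 + sqrt(0 + (-109 - 868)) = -45323 + sqrt(0 - 977) = -45323 + sqrt(-977) = -45323 + I*sqrt(977)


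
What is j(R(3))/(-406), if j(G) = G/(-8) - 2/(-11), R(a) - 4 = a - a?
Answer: 1/1276 ≈ 0.00078370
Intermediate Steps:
R(a) = 4 (R(a) = 4 + (a - a) = 4 + 0 = 4)
j(G) = 2/11 - G/8 (j(G) = G*(-⅛) - 2*(-1/11) = -G/8 + 2/11 = 2/11 - G/8)
j(R(3))/(-406) = (2/11 - ⅛*4)/(-406) = (2/11 - ½)*(-1/406) = -7/22*(-1/406) = 1/1276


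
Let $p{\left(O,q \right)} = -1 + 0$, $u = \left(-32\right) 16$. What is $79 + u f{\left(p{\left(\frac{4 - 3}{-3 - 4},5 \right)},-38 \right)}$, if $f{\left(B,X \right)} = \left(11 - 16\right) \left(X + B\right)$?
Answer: $-99761$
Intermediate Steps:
$u = -512$
$p{\left(O,q \right)} = -1$
$f{\left(B,X \right)} = - 5 B - 5 X$ ($f{\left(B,X \right)} = - 5 \left(B + X\right) = - 5 B - 5 X$)
$79 + u f{\left(p{\left(\frac{4 - 3}{-3 - 4},5 \right)},-38 \right)} = 79 - 512 \left(\left(-5\right) \left(-1\right) - -190\right) = 79 - 512 \left(5 + 190\right) = 79 - 99840 = -99761$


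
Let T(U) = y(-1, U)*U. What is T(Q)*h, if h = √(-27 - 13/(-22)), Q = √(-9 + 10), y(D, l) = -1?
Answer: -I*√12782/22 ≈ -5.139*I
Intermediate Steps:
Q = 1 (Q = √1 = 1)
T(U) = -U
h = I*√12782/22 (h = √(-27 - 13*(-1/22)) = √(-27 + 13/22) = √(-581/22) = I*√12782/22 ≈ 5.139*I)
T(Q)*h = (-1*1)*(I*√12782/22) = -I*√12782/22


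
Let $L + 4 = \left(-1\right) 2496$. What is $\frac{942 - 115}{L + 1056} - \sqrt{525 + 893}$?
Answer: $- \frac{827}{1444} - \sqrt{1418} \approx -38.229$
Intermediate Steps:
$L = -2500$ ($L = -4 - 2496 = -2500$)
$\frac{942 - 115}{L + 1056} - \sqrt{525 + 893} = \frac{942 - 115}{-2500 + 1056} - \sqrt{525 + 893} = \frac{827}{-1444} - \sqrt{1418} = 827 \left(- \frac{1}{1444}\right) - \sqrt{1418} = - \frac{827}{1444} - \sqrt{1418}$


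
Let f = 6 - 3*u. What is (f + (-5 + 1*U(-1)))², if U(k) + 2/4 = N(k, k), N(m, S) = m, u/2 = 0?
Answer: ¼ ≈ 0.25000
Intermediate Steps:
u = 0 (u = 2*0 = 0)
U(k) = -½ + k
f = 6 (f = 6 - 3*0 = 6 + 0 = 6)
(f + (-5 + 1*U(-1)))² = (6 + (-5 + 1*(-½ - 1)))² = (6 + (-5 + 1*(-3/2)))² = (6 + (-5 - 3/2))² = (6 - 13/2)² = (-½)² = ¼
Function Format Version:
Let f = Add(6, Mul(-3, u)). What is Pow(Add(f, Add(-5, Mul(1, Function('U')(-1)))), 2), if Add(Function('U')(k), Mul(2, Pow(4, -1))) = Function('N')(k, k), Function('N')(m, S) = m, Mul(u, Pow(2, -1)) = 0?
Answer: Rational(1, 4) ≈ 0.25000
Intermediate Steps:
u = 0 (u = Mul(2, 0) = 0)
Function('U')(k) = Add(Rational(-1, 2), k)
f = 6 (f = Add(6, Mul(-3, 0)) = Add(6, 0) = 6)
Pow(Add(f, Add(-5, Mul(1, Function('U')(-1)))), 2) = Pow(Add(6, Add(-5, Mul(1, Add(Rational(-1, 2), -1)))), 2) = Pow(Add(6, Add(-5, Mul(1, Rational(-3, 2)))), 2) = Pow(Add(6, Add(-5, Rational(-3, 2))), 2) = Pow(Add(6, Rational(-13, 2)), 2) = Pow(Rational(-1, 2), 2) = Rational(1, 4)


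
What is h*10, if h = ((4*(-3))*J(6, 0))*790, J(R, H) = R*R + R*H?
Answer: -3412800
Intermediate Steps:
J(R, H) = R**2 + H*R
h = -341280 (h = ((4*(-3))*(6*(0 + 6)))*790 = -72*6*790 = -12*36*790 = -432*790 = -341280)
h*10 = -341280*10 = -3412800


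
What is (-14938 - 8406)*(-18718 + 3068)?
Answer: 365333600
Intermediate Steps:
(-14938 - 8406)*(-18718 + 3068) = -23344*(-15650) = 365333600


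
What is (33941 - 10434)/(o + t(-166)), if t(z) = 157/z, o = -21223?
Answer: -3902162/3523175 ≈ -1.1076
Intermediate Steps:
(33941 - 10434)/(o + t(-166)) = (33941 - 10434)/(-21223 + 157/(-166)) = 23507/(-21223 + 157*(-1/166)) = 23507/(-21223 - 157/166) = 23507/(-3523175/166) = 23507*(-166/3523175) = -3902162/3523175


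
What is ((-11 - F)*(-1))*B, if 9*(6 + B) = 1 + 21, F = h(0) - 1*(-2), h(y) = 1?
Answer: -448/9 ≈ -49.778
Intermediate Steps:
F = 3 (F = 1 - 1*(-2) = 1 + 2 = 3)
B = -32/9 (B = -6 + (1 + 21)/9 = -6 + (⅑)*22 = -6 + 22/9 = -32/9 ≈ -3.5556)
((-11 - F)*(-1))*B = ((-11 - 1*3)*(-1))*(-32/9) = ((-11 - 3)*(-1))*(-32/9) = -14*(-1)*(-32/9) = 14*(-32/9) = -448/9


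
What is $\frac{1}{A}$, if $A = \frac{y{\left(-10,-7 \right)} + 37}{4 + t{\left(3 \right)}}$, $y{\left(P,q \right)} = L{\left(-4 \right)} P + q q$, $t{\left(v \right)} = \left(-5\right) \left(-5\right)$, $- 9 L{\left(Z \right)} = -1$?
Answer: $\frac{261}{764} \approx 0.34162$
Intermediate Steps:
$L{\left(Z \right)} = \frac{1}{9}$ ($L{\left(Z \right)} = \left(- \frac{1}{9}\right) \left(-1\right) = \frac{1}{9}$)
$t{\left(v \right)} = 25$
$y{\left(P,q \right)} = q^{2} + \frac{P}{9}$ ($y{\left(P,q \right)} = \frac{P}{9} + q q = \frac{P}{9} + q^{2} = q^{2} + \frac{P}{9}$)
$A = \frac{764}{261}$ ($A = \frac{\left(\left(-7\right)^{2} + \frac{1}{9} \left(-10\right)\right) + 37}{4 + 25} = \frac{\left(49 - \frac{10}{9}\right) + 37}{29} = \left(\frac{431}{9} + 37\right) \frac{1}{29} = \frac{764}{9} \cdot \frac{1}{29} = \frac{764}{261} \approx 2.9272$)
$\frac{1}{A} = \frac{1}{\frac{764}{261}} = \frac{261}{764}$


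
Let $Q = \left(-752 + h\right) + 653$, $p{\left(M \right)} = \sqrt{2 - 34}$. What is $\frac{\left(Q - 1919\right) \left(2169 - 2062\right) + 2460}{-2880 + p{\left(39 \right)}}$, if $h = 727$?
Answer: $\frac{12210930}{259201} + \frac{135677 i \sqrt{2}}{2073608} \approx 47.11 + 0.092533 i$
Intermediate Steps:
$p{\left(M \right)} = 4 i \sqrt{2}$ ($p{\left(M \right)} = \sqrt{-32} = 4 i \sqrt{2}$)
$Q = 628$ ($Q = \left(-752 + 727\right) + 653 = -25 + 653 = 628$)
$\frac{\left(Q - 1919\right) \left(2169 - 2062\right) + 2460}{-2880 + p{\left(39 \right)}} = \frac{\left(628 - 1919\right) \left(2169 - 2062\right) + 2460}{-2880 + 4 i \sqrt{2}} = \frac{- 1291 \left(2169 - 2062\right) + 2460}{-2880 + 4 i \sqrt{2}} = \frac{\left(-1291\right) 107 + 2460}{-2880 + 4 i \sqrt{2}} = \frac{-138137 + 2460}{-2880 + 4 i \sqrt{2}} = - \frac{135677}{-2880 + 4 i \sqrt{2}}$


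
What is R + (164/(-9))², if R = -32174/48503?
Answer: 1301930594/3928743 ≈ 331.39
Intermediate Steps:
R = -32174/48503 (R = -32174*1/48503 = -32174/48503 ≈ -0.66334)
R + (164/(-9))² = -32174/48503 + (164/(-9))² = -32174/48503 + (164*(-⅑))² = -32174/48503 + (-164/9)² = -32174/48503 + 26896/81 = 1301930594/3928743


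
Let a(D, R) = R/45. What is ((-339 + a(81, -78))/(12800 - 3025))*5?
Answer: -5111/29325 ≈ -0.17429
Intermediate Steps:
a(D, R) = R/45 (a(D, R) = R*(1/45) = R/45)
((-339 + a(81, -78))/(12800 - 3025))*5 = ((-339 + (1/45)*(-78))/(12800 - 3025))*5 = ((-339 - 26/15)/9775)*5 = -5111/15*1/9775*5 = -5111/146625*5 = -5111/29325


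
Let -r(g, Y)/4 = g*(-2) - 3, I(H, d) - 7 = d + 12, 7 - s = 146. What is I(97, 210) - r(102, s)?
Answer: -599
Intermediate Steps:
s = -139 (s = 7 - 1*146 = 7 - 146 = -139)
I(H, d) = 19 + d (I(H, d) = 7 + (d + 12) = 7 + (12 + d) = 19 + d)
r(g, Y) = 12 + 8*g (r(g, Y) = -4*(g*(-2) - 3) = -4*(-2*g - 3) = -4*(-3 - 2*g) = 12 + 8*g)
I(97, 210) - r(102, s) = (19 + 210) - (12 + 8*102) = 229 - (12 + 816) = 229 - 1*828 = 229 - 828 = -599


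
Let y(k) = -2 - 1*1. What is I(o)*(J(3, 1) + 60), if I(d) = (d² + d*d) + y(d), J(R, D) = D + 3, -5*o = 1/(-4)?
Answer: -4792/25 ≈ -191.68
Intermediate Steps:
o = 1/20 (o = -⅕/(-4) = -⅕*(-¼) = 1/20 ≈ 0.050000)
y(k) = -3 (y(k) = -2 - 1 = -3)
J(R, D) = 3 + D
I(d) = -3 + 2*d² (I(d) = (d² + d*d) - 3 = (d² + d²) - 3 = 2*d² - 3 = -3 + 2*d²)
I(o)*(J(3, 1) + 60) = (-3 + 2*(1/20)²)*((3 + 1) + 60) = (-3 + 2*(1/400))*(4 + 60) = (-3 + 1/200)*64 = -599/200*64 = -4792/25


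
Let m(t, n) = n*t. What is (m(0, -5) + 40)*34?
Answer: 1360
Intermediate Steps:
(m(0, -5) + 40)*34 = (-5*0 + 40)*34 = (0 + 40)*34 = 40*34 = 1360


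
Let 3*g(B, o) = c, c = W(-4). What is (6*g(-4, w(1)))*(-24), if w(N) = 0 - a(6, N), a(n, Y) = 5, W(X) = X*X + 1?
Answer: -816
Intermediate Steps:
W(X) = 1 + X² (W(X) = X² + 1 = 1 + X²)
c = 17 (c = 1 + (-4)² = 1 + 16 = 17)
w(N) = -5 (w(N) = 0 - 1*5 = 0 - 5 = -5)
g(B, o) = 17/3 (g(B, o) = (⅓)*17 = 17/3)
(6*g(-4, w(1)))*(-24) = (6*(17/3))*(-24) = 34*(-24) = -816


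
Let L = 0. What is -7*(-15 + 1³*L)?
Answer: 105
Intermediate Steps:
-7*(-15 + 1³*L) = -7*(-15 + 1³*0) = -7*(-15 + 1*0) = -7*(-15 + 0) = -7*(-15) = 105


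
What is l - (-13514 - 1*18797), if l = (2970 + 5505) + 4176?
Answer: 44962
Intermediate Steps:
l = 12651 (l = 8475 + 4176 = 12651)
l - (-13514 - 1*18797) = 12651 - (-13514 - 1*18797) = 12651 - (-13514 - 18797) = 12651 - 1*(-32311) = 12651 + 32311 = 44962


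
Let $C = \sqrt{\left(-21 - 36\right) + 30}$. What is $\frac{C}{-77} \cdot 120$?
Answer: $- \frac{360 i \sqrt{3}}{77} \approx - 8.0979 i$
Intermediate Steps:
$C = 3 i \sqrt{3}$ ($C = \sqrt{\left(-21 - 36\right) + 30} = \sqrt{-57 + 30} = \sqrt{-27} = 3 i \sqrt{3} \approx 5.1962 i$)
$\frac{C}{-77} \cdot 120 = \frac{3 i \sqrt{3}}{-77} \cdot 120 = - \frac{3 i \sqrt{3}}{77} \cdot 120 = - \frac{360 i \sqrt{3}}{77}$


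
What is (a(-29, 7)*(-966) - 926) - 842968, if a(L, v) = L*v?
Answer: -647796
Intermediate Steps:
(a(-29, 7)*(-966) - 926) - 842968 = (-29*7*(-966) - 926) - 842968 = (-203*(-966) - 926) - 842968 = (196098 - 926) - 842968 = 195172 - 842968 = -647796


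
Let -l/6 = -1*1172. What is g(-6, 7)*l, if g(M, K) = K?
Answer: 49224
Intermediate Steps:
l = 7032 (l = -(-6)*1172 = -6*(-1172) = 7032)
g(-6, 7)*l = 7*7032 = 49224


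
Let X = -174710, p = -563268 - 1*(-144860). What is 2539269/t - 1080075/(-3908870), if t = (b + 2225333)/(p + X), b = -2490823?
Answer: 588709525879999329/103776589630 ≈ 5.6729e+6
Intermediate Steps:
p = -418408 (p = -563268 + 144860 = -418408)
t = 132745/296559 (t = (-2490823 + 2225333)/(-418408 - 174710) = -265490/(-593118) = -265490*(-1/593118) = 132745/296559 ≈ 0.44762)
2539269/t - 1080075/(-3908870) = 2539269/(132745/296559) - 1080075/(-3908870) = 2539269*(296559/132745) - 1080075*(-1/3908870) = 753043075371/132745 + 216015/781774 = 588709525879999329/103776589630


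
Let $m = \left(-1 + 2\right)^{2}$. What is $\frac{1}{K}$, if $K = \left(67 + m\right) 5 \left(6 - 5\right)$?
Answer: $\frac{1}{340} \approx 0.0029412$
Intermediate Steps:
$m = 1$ ($m = 1^{2} = 1$)
$K = 340$ ($K = \left(67 + 1\right) 5 \left(6 - 5\right) = 68 \cdot 5 \cdot 1 = 68 \cdot 5 = 340$)
$\frac{1}{K} = \frac{1}{340}$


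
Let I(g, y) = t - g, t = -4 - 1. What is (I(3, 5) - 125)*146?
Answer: -19418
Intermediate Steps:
t = -5
I(g, y) = -5 - g
(I(3, 5) - 125)*146 = ((-5 - 1*3) - 125)*146 = ((-5 - 3) - 125)*146 = (-8 - 125)*146 = -133*146 = -19418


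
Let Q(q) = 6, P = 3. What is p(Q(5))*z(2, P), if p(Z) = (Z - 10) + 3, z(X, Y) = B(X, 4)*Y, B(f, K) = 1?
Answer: -3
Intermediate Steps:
z(X, Y) = Y (z(X, Y) = 1*Y = Y)
p(Z) = -7 + Z (p(Z) = (-10 + Z) + 3 = -7 + Z)
p(Q(5))*z(2, P) = (-7 + 6)*3 = -1*3 = -3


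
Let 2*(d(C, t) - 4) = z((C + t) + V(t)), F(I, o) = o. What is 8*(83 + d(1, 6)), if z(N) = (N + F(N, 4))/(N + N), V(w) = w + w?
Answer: 13270/19 ≈ 698.42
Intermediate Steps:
V(w) = 2*w
z(N) = (4 + N)/(2*N) (z(N) = (N + 4)/(N + N) = (4 + N)/((2*N)) = (4 + N)*(1/(2*N)) = (4 + N)/(2*N))
d(C, t) = 4 + (4 + C + 3*t)/(4*(C + 3*t)) (d(C, t) = 4 + ((4 + ((C + t) + 2*t))/(2*((C + t) + 2*t)))/2 = 4 + ((4 + (C + 3*t))/(2*(C + 3*t)))/2 = 4 + ((4 + C + 3*t)/(2*(C + 3*t)))/2 = 4 + (4 + C + 3*t)/(4*(C + 3*t)))
8*(83 + d(1, 6)) = 8*(83 + (4 + 17*1 + 51*6)/(4*(1 + 3*6))) = 8*(83 + (4 + 17 + 306)/(4*(1 + 18))) = 8*(83 + (¼)*327/19) = 8*(83 + (¼)*(1/19)*327) = 8*(83 + 327/76) = 8*(6635/76) = 13270/19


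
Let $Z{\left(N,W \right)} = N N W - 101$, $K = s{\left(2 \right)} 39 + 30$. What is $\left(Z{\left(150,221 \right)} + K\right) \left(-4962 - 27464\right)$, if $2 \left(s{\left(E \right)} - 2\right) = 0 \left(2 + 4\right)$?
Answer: $-161238511982$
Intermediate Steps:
$s{\left(E \right)} = 2$ ($s{\left(E \right)} = 2 + \frac{0 \left(2 + 4\right)}{2} = 2 + \frac{0 \cdot 6}{2} = 2 + \frac{1}{2} \cdot 0 = 2 + 0 = 2$)
$K = 108$ ($K = 2 \cdot 39 + 30 = 78 + 30 = 108$)
$Z{\left(N,W \right)} = -101 + W N^{2}$ ($Z{\left(N,W \right)} = N^{2} W - 101 = W N^{2} - 101 = -101 + W N^{2}$)
$\left(Z{\left(150,221 \right)} + K\right) \left(-4962 - 27464\right) = \left(\left(-101 + 221 \cdot 150^{2}\right) + 108\right) \left(-4962 - 27464\right) = \left(\left(-101 + 221 \cdot 22500\right) + 108\right) \left(-32426\right) = \left(\left(-101 + 4972500\right) + 108\right) \left(-32426\right) = \left(4972399 + 108\right) \left(-32426\right) = 4972507 \left(-32426\right) = -161238511982$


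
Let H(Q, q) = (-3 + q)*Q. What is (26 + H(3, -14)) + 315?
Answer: 290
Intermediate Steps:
H(Q, q) = Q*(-3 + q)
(26 + H(3, -14)) + 315 = (26 + 3*(-3 - 14)) + 315 = (26 + 3*(-17)) + 315 = (26 - 51) + 315 = -25 + 315 = 290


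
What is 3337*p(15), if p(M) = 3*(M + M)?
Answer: 300330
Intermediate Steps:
p(M) = 6*M (p(M) = 3*(2*M) = 6*M)
3337*p(15) = 3337*(6*15) = 3337*90 = 300330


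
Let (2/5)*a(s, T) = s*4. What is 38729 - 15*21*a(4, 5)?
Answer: 26129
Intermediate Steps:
a(s, T) = 10*s (a(s, T) = 5*(s*4)/2 = 5*(4*s)/2 = 10*s)
38729 - 15*21*a(4, 5) = 38729 - 15*21*10*4 = 38729 - 315*40 = 38729 - 1*12600 = 38729 - 12600 = 26129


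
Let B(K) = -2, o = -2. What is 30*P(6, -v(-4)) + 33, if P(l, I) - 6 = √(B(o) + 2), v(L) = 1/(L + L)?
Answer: 213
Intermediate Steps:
v(L) = 1/(2*L)
P(l, I) = 6 (P(l, I) = 6 + √(-2 + 2) = 6 + √0 = 6 + 0 = 6)
30*P(6, -v(-4)) + 33 = 30*6 + 33 = 180 + 33 = 213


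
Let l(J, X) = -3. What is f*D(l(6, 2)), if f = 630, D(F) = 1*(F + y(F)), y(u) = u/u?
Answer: -1260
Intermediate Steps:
y(u) = 1
D(F) = 1 + F (D(F) = 1*(F + 1) = 1*(1 + F) = 1 + F)
f*D(l(6, 2)) = 630*(1 - 3) = 630*(-2) = -1260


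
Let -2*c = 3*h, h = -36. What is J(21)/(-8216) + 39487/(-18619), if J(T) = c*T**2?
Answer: -383909029/76486852 ≈ -5.0193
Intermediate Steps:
c = 54 (c = -3*(-36)/2 = -1/2*(-108) = 54)
J(T) = 54*T**2
J(21)/(-8216) + 39487/(-18619) = (54*21**2)/(-8216) + 39487/(-18619) = (54*441)*(-1/8216) + 39487*(-1/18619) = 23814*(-1/8216) - 39487/18619 = -11907/4108 - 39487/18619 = -383909029/76486852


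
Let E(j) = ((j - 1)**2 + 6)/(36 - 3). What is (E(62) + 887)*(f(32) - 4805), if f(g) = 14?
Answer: -52697806/11 ≈ -4.7907e+6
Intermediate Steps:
E(j) = 2/11 + (-1 + j)**2/33 (E(j) = ((-1 + j)**2 + 6)/33 = (6 + (-1 + j)**2)*(1/33) = 2/11 + (-1 + j)**2/33)
(E(62) + 887)*(f(32) - 4805) = ((2/11 + (-1 + 62)**2/33) + 887)*(14 - 4805) = ((2/11 + (1/33)*61**2) + 887)*(-4791) = ((2/11 + (1/33)*3721) + 887)*(-4791) = ((2/11 + 3721/33) + 887)*(-4791) = (3727/33 + 887)*(-4791) = (32998/33)*(-4791) = -52697806/11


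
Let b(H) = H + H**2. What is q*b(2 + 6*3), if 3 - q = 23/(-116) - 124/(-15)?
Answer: -61733/29 ≈ -2128.7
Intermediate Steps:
q = -8819/1740 (q = 3 - (23/(-116) - 124/(-15)) = 3 - (23*(-1/116) - 124*(-1/15)) = 3 - (-23/116 + 124/15) = 3 - 1*14039/1740 = 3 - 14039/1740 = -8819/1740 ≈ -5.0684)
q*b(2 + 6*3) = -8819*(2 + 6*3)*(1 + (2 + 6*3))/1740 = -8819*(2 + 18)*(1 + (2 + 18))/1740 = -8819*(1 + 20)/87 = -8819*21/87 = -8819/1740*420 = -61733/29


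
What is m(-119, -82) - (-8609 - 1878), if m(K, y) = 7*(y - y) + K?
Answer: 10368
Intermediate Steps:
m(K, y) = K (m(K, y) = 7*0 + K = 0 + K = K)
m(-119, -82) - (-8609 - 1878) = -119 - (-8609 - 1878) = -119 - 1*(-10487) = -119 + 10487 = 10368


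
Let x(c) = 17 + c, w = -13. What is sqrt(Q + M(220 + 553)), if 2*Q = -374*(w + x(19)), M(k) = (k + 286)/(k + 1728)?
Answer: I*sqrt(26900110742)/2501 ≈ 65.579*I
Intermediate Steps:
M(k) = (286 + k)/(1728 + k)
Q = -4301 (Q = (-374*(-13 + (17 + 19)))/2 = (-374*(-13 + 36))/2 = (-374*23)/2 = (1/2)*(-8602) = -4301)
sqrt(Q + M(220 + 553)) = sqrt(-4301 + (286 + (220 + 553))/(1728 + (220 + 553))) = sqrt(-4301 + (286 + 773)/(1728 + 773)) = sqrt(-4301 + 1059/2501) = sqrt(-10755742/2501) = I*sqrt(26900110742)/2501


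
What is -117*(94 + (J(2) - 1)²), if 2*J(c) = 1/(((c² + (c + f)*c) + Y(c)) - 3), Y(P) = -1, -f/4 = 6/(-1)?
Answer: -9245817/832 ≈ -11113.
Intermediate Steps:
f = 24 (f = -24/(-1) = -24*(-1) = -4*(-6) = 24)
J(c) = 1/(2*(-4 + c² + c*(24 + c))) (J(c) = 1/(2*(((c² + (c + 24)*c) - 1) - 3)) = 1/(2*(((c² + (24 + c)*c) - 1) - 3)) = 1/(2*(((c² + c*(24 + c)) - 1) - 3)) = 1/(2*((-1 + c² + c*(24 + c)) - 3)) = 1/(2*(-4 + c² + c*(24 + c))))
-117*(94 + (J(2) - 1)²) = -117*(94 + (1/(4*(-2 + 2² + 12*2)) - 1)²) = -117*(94 + (1/(4*(-2 + 4 + 24)) - 1)²) = -117*(94 + ((¼)/26 - 1)²) = -117*(94 + ((¼)*(1/26) - 1)²) = -117*(94 + (1/104 - 1)²) = -117*(94 + (-103/104)²) = -117*(94 + 10609/10816) = -117*1027313/10816 = -9245817/832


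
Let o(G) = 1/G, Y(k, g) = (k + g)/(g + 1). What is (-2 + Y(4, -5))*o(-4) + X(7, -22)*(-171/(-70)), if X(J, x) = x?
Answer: -29851/560 ≈ -53.305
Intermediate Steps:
Y(k, g) = (g + k)/(1 + g)
(-2 + Y(4, -5))*o(-4) + X(7, -22)*(-171/(-70)) = (-2 + (-5 + 4)/(1 - 5))/(-4) - (-3762)/(-70) = (-2 - 1/(-4))*(-¼) - (-3762)*(-1)/70 = (-2 - ¼*(-1))*(-¼) - 22*171/70 = (-2 + ¼)*(-¼) - 1881/35 = -7/4*(-¼) - 1881/35 = 7/16 - 1881/35 = -29851/560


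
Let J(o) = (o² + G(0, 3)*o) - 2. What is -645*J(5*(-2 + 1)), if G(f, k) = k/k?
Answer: -11610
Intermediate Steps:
G(f, k) = 1
J(o) = -2 + o + o² (J(o) = (o² + 1*o) - 2 = (o² + o) - 2 = (o + o²) - 2 = -2 + o + o²)
-645*J(5*(-2 + 1)) = -645*(-2 + 5*(-2 + 1) + (5*(-2 + 1))²) = -645*(-2 + 5*(-1) + (5*(-1))²) = -645*(-2 - 5 + (-5)²) = -645*(-2 - 5 + 25) = -645*18 = -11610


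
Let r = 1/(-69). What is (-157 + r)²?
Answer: 117375556/4761 ≈ 24654.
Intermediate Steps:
r = -1/69 ≈ -0.014493
(-157 + r)² = (-157 - 1/69)² = (-10834/69)² = 117375556/4761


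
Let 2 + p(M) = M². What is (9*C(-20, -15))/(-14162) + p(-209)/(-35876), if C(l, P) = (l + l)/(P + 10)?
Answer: -310582535/254037956 ≈ -1.2226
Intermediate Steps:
p(M) = -2 + M²
C(l, P) = 2*l/(10 + P) (C(l, P) = (2*l)/(10 + P) = 2*l/(10 + P))
(9*C(-20, -15))/(-14162) + p(-209)/(-35876) = (9*(2*(-20)/(10 - 15)))/(-14162) + (-2 + (-209)²)/(-35876) = (9*(2*(-20)/(-5)))*(-1/14162) + (-2 + 43681)*(-1/35876) = (9*(2*(-20)*(-⅕)))*(-1/14162) + 43679*(-1/35876) = (9*8)*(-1/14162) - 43679/35876 = 72*(-1/14162) - 43679/35876 = -36/7081 - 43679/35876 = -310582535/254037956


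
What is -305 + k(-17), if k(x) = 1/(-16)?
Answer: -4881/16 ≈ -305.06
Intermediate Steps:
k(x) = -1/16
-305 + k(-17) = -305 - 1/16 = -4881/16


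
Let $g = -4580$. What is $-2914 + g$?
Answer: $-7494$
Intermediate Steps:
$-2914 + g = -2914 - 4580 = -7494$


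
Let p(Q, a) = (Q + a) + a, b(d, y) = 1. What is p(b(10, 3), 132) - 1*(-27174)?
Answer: 27439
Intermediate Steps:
p(Q, a) = Q + 2*a
p(b(10, 3), 132) - 1*(-27174) = (1 + 2*132) - 1*(-27174) = (1 + 264) + 27174 = 265 + 27174 = 27439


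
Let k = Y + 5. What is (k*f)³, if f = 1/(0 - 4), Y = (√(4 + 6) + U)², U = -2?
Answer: -15979/64 + 1243*√10/16 ≈ -4.0024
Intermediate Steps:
Y = (-2 + √10)² (Y = (√(4 + 6) - 2)² = (√10 - 2)² = (-2 + √10)² ≈ 1.3509)
k = 5 + (2 - √10)² (k = (2 - √10)² + 5 = 5 + (2 - √10)² ≈ 6.3509)
f = -¼ (f = 1/(-4) = -¼ ≈ -0.25000)
(k*f)³ = ((19 - 4*√10)*(-¼))³ = (-19/4 + √10)³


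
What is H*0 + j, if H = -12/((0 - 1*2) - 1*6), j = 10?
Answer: 10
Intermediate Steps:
H = 3/2 (H = -12/((0 - 2) - 6) = -12/(-2 - 6) = -12/(-8) = -12*(-1/8) = 3/2 ≈ 1.5000)
H*0 + j = (3/2)*0 + 10 = 0 + 10 = 10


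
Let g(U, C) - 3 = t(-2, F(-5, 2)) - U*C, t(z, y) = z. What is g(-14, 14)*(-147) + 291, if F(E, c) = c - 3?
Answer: -28668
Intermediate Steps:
F(E, c) = -3 + c
g(U, C) = 1 - C*U (g(U, C) = 3 + (-2 - U*C) = 3 + (-2 - C*U) = 1 - C*U)
g(-14, 14)*(-147) + 291 = (1 - 1*14*(-14))*(-147) + 291 = (1 + 196)*(-147) + 291 = 197*(-147) + 291 = -28959 + 291 = -28668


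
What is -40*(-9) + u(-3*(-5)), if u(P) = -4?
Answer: 356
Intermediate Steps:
-40*(-9) + u(-3*(-5)) = -40*(-9) - 4 = 360 - 4 = 356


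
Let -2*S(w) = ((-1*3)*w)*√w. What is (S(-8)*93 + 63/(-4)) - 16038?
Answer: -64215/4 - 2232*I*√2 ≈ -16054.0 - 3156.5*I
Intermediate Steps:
S(w) = 3*w^(3/2)/2 (S(w) = -(-1*3)*w*√w/2 = -(-3*w)*√w/2 = -(-3)*w^(3/2)/2 = 3*w^(3/2)/2)
(S(-8)*93 + 63/(-4)) - 16038 = ((3*(-8)^(3/2)/2)*93 + 63/(-4)) - 16038 = ((3*(-16*I*√2)/2)*93 + 63*(-¼)) - 16038 = (-24*I*√2*93 - 63/4) - 16038 = (-2232*I*√2 - 63/4) - 16038 = (-63/4 - 2232*I*√2) - 16038 = -64215/4 - 2232*I*√2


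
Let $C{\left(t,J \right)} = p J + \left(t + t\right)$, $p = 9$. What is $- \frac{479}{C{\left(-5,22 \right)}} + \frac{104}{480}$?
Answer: $- \frac{3287}{1410} \approx -2.3312$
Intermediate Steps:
$C{\left(t,J \right)} = 2 t + 9 J$ ($C{\left(t,J \right)} = 9 J + \left(t + t\right) = 9 J + 2 t = 2 t + 9 J$)
$- \frac{479}{C{\left(-5,22 \right)}} + \frac{104}{480} = - \frac{479}{2 \left(-5\right) + 9 \cdot 22} + \frac{104}{480} = - \frac{479}{-10 + 198} + 104 \cdot \frac{1}{480} = - \frac{479}{188} + \frac{13}{60} = - \frac{3287}{1410}$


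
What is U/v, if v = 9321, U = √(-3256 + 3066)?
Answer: I*√190/9321 ≈ 0.0014788*I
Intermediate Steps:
U = I*√190 (U = √(-190) = I*√190 ≈ 13.784*I)
U/v = (I*√190)/9321 = (I*√190)*(1/9321) = I*√190/9321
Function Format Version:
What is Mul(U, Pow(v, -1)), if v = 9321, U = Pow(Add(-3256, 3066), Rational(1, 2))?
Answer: Mul(Rational(1, 9321), I, Pow(190, Rational(1, 2))) ≈ Mul(0.0014788, I)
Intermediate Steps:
U = Mul(I, Pow(190, Rational(1, 2))) (U = Pow(-190, Rational(1, 2)) = Mul(I, Pow(190, Rational(1, 2))) ≈ Mul(13.784, I))
Mul(U, Pow(v, -1)) = Mul(Mul(I, Pow(190, Rational(1, 2))), Pow(9321, -1)) = Mul(Mul(I, Pow(190, Rational(1, 2))), Rational(1, 9321)) = Mul(Rational(1, 9321), I, Pow(190, Rational(1, 2)))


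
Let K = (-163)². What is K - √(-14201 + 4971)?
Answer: 26569 - I*√9230 ≈ 26569.0 - 96.073*I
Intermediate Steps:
K = 26569
K - √(-14201 + 4971) = 26569 - √(-14201 + 4971) = 26569 - √(-9230) = 26569 - I*√9230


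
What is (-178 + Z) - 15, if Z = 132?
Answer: -61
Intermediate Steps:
(-178 + Z) - 15 = (-178 + 132) - 15 = -46 - 15 = -61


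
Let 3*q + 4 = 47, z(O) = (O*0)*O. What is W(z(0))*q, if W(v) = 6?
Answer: 86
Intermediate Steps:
z(O) = 0 (z(O) = 0*O = 0)
q = 43/3 (q = -4/3 + (⅓)*47 = -4/3 + 47/3 = 43/3 ≈ 14.333)
W(z(0))*q = 6*(43/3) = 86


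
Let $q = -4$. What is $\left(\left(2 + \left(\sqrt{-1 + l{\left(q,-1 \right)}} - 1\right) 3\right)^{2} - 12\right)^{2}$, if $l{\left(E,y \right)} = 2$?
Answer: $64$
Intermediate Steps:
$\left(\left(2 + \left(\sqrt{-1 + l{\left(q,-1 \right)}} - 1\right) 3\right)^{2} - 12\right)^{2} = \left(\left(2 + \left(\sqrt{-1 + 2} - 1\right) 3\right)^{2} - 12\right)^{2} = \left(\left(2 + \left(\sqrt{1} - 1\right) 3\right)^{2} - 12\right)^{2} = \left(\left(2 + \left(1 - 1\right) 3\right)^{2} - 12\right)^{2} = \left(\left(2 + 0 \cdot 3\right)^{2} - 12\right)^{2} = \left(\left(2 + 0\right)^{2} - 12\right)^{2} = \left(2^{2} - 12\right)^{2} = \left(4 - 12\right)^{2} = \left(-8\right)^{2} = 64$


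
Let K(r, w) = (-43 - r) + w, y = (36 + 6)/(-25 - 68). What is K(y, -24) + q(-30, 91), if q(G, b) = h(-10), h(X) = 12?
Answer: -1691/31 ≈ -54.548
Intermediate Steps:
q(G, b) = 12
y = -14/31 (y = 42/(-93) = 42*(-1/93) = -14/31 ≈ -0.45161)
K(r, w) = -43 + w - r
K(y, -24) + q(-30, 91) = (-43 - 24 - 1*(-14/31)) + 12 = (-43 - 24 + 14/31) + 12 = -2063/31 + 12 = -1691/31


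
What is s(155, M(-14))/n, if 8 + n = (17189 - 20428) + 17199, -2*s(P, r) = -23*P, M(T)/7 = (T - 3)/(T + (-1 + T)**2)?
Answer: 3565/27904 ≈ 0.12776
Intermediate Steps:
M(T) = 7*(-3 + T)/(T + (-1 + T)**2) (M(T) = 7*((T - 3)/(T + (-1 + T)**2)) = 7*((-3 + T)/(T + (-1 + T)**2)) = 7*(-3 + T)/(T + (-1 + T)**2))
s(P, r) = 23*P/2 (s(P, r) = -(-23)*P/2 = 23*P/2)
n = 13952 (n = -8 + ((17189 - 20428) + 17199) = -8 + (-3239 + 17199) = -8 + 13960 = 13952)
s(155, M(-14))/n = ((23/2)*155)/13952 = (3565/2)*(1/13952) = 3565/27904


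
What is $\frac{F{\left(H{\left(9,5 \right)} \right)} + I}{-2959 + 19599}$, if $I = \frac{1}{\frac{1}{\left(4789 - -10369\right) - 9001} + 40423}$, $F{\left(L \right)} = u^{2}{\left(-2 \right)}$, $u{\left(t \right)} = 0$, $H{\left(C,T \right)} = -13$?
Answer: $\frac{6157}{4141436615680} \approx 1.4867 \cdot 10^{-9}$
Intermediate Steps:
$F{\left(L \right)} = 0$ ($F{\left(L \right)} = 0^{2} = 0$)
$I = \frac{6157}{248884412}$ ($I = \frac{1}{\frac{1}{\left(4789 + 10369\right) - 9001} + 40423} = \frac{1}{\frac{1}{15158 - 9001} + 40423} = \frac{1}{\frac{1}{6157} + 40423} = \frac{1}{\frac{248884412}{6157}} = \frac{6157}{248884412} \approx 2.4738 \cdot 10^{-5}$)
$\frac{F{\left(H{\left(9,5 \right)} \right)} + I}{-2959 + 19599} = \frac{0 + \frac{6157}{248884412}}{-2959 + 19599} = \frac{6157}{248884412 \cdot 16640} = \frac{6157}{248884412} \cdot \frac{1}{16640} = \frac{6157}{4141436615680}$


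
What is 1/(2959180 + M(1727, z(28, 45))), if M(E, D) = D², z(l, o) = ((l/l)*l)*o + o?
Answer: 1/4662205 ≈ 2.1449e-7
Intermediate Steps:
z(l, o) = o + l*o (z(l, o) = (1*l)*o + o = l*o + o = o + l*o)
1/(2959180 + M(1727, z(28, 45))) = 1/(2959180 + (45*(1 + 28))²) = 1/(2959180 + (45*29)²) = 1/(2959180 + 1305²) = 1/(2959180 + 1703025) = 1/4662205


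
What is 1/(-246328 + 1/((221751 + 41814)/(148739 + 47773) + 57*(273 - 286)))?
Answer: -48450609/11934741679256 ≈ -4.0596e-6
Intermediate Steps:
1/(-246328 + 1/((221751 + 41814)/(148739 + 47773) + 57*(273 - 286))) = 1/(-246328 + 1/(263565/196512 + 57*(-13))) = 1/(-246328 + 1/(263565*(1/196512) - 741)) = 1/(-246328 + 1/(87855/65504 - 741)) = 1/(-246328 + 1/(-48450609/65504)) = 1/(-246328 - 65504/48450609) = 1/(-11934741679256/48450609) = -48450609/11934741679256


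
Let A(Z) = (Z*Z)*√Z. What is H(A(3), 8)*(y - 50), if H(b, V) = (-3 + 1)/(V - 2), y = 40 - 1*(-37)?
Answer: -9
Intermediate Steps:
A(Z) = Z^(5/2) (A(Z) = Z²*√Z = Z^(5/2))
y = 77 (y = 40 + 37 = 77)
H(b, V) = -2/(-2 + V)
H(A(3), 8)*(y - 50) = (-2/(-2 + 8))*(77 - 50) = -2/6*27 = -2*⅙*27 = -⅓*27 = -9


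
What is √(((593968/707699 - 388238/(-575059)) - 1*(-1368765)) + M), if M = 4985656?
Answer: 13*√6227465885807504386901784215/406968679241 ≈ 2520.8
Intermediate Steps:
√(((593968/707699 - 388238/(-575059)) - 1*(-1368765)) + M) = √(((593968/707699 - 388238/(-575059)) - 1*(-1368765)) + 4985656) = √(((593968*(1/707699) - 388238*(-1/575059)) + 1368765) + 4985656) = √(((593968/707699 + 388238/575059) + 1368765) + 4985656) = √((616322288474/406968679241 + 1368765) + 4985656) = √(557045100563595839/406968679241 + 4985656) = √(2586050938033562935/406968679241) = 13*√6227465885807504386901784215/406968679241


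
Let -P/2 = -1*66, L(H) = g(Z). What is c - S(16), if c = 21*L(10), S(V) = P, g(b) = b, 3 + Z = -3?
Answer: -258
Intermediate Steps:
Z = -6 (Z = -3 - 3 = -6)
L(H) = -6
P = 132 (P = -(-2)*66 = -2*(-66) = 132)
S(V) = 132
c = -126 (c = 21*(-6) = -126)
c - S(16) = -126 - 1*132 = -126 - 132 = -258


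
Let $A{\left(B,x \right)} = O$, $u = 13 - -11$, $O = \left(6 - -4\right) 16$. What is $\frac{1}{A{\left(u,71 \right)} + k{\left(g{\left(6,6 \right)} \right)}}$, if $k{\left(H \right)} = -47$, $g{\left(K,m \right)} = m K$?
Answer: $\frac{1}{113} \approx 0.0088496$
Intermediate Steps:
$g{\left(K,m \right)} = K m$
$O = 160$ ($O = \left(6 + 4\right) 16 = 10 \cdot 16 = 160$)
$u = 24$ ($u = 13 + 11 = 24$)
$A{\left(B,x \right)} = 160$
$\frac{1}{A{\left(u,71 \right)} + k{\left(g{\left(6,6 \right)} \right)}} = \frac{1}{160 - 47} = \frac{1}{113}$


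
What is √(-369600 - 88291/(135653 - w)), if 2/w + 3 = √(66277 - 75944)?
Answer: √14*√((-17326065839647 - 26400*I*√9667)/(656289217 + I*√9667)) ≈ 8.0194e-11 + 607.95*I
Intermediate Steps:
w = 2/(-3 + I*√9667) (w = 2/(-3 + √(66277 - 75944)) = 2/(-3 + √(-9667)) = 2/(-3 + I*√9667) ≈ -0.00062009 - 0.020323*I)
√(-369600 - 88291/(135653 - w)) = √(-369600 - 88291/(135653 - (-3/4838 - I*√9667/4838))) = √(-369600 - 88291/(135653 + (3/4838 + I*√9667/4838))) = √(-369600 - 88291/(656289217/4838 + I*√9667/4838))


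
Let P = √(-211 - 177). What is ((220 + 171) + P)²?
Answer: 152493 + 1564*I*√97 ≈ 1.5249e+5 + 15404.0*I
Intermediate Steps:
P = 2*I*√97 (P = √(-388) = 2*I*√97 ≈ 19.698*I)
((220 + 171) + P)² = ((220 + 171) + 2*I*√97)² = (391 + 2*I*√97)²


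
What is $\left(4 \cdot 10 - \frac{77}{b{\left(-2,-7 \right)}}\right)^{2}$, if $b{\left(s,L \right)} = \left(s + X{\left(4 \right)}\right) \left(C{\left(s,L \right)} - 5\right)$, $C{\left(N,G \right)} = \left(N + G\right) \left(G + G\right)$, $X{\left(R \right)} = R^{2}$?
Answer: $\frac{772641}{484} \approx 1596.4$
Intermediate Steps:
$C{\left(N,G \right)} = 2 G \left(G + N\right)$ ($C{\left(N,G \right)} = \left(G + N\right) 2 G = 2 G \left(G + N\right)$)
$b{\left(s,L \right)} = \left(-5 + 2 L \left(L + s\right)\right) \left(16 + s\right)$ ($b{\left(s,L \right)} = \left(s + 4^{2}\right) \left(2 L \left(L + s\right) - 5\right) = \left(s + 16\right) \left(-5 + 2 L \left(L + s\right)\right) = \left(16 + s\right) \left(-5 + 2 L \left(L + s\right)\right) = \left(-5 + 2 L \left(L + s\right)\right) \left(16 + s\right)$)
$\left(4 \cdot 10 - \frac{77}{b{\left(-2,-7 \right)}}\right)^{2} = \left(4 \cdot 10 - \frac{77}{-80 - -10 + 32 \left(-7\right) \left(-7 - 2\right) + 2 \left(-7\right) \left(-2\right) \left(-7 - 2\right)}\right)^{2} = \left(40 - \frac{77}{-80 + 10 + 32 \left(-7\right) \left(-9\right) + 2 \left(-7\right) \left(-2\right) \left(-9\right)}\right)^{2} = \left(40 - \frac{77}{-80 + 10 + 2016 - 252}\right)^{2} = \left(40 - \frac{77}{1694}\right)^{2} = \left(40 - \frac{1}{22}\right)^{2} = \left(\frac{879}{22}\right)^{2} = \frac{772641}{484}$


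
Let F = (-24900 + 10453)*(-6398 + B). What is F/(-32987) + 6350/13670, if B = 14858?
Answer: 167097901285/45093229 ≈ 3705.6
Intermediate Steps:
F = -122221620 (F = (-24900 + 10453)*(-6398 + 14858) = -14447*8460 = -122221620)
F/(-32987) + 6350/13670 = -122221620/(-32987) + 6350/13670 = -122221620*(-1/32987) + 6350*(1/13670) = 122221620/32987 + 635/1367 = 167097901285/45093229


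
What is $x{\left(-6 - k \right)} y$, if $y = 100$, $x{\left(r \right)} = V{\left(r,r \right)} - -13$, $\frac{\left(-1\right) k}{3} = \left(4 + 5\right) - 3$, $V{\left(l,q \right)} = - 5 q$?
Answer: $-4700$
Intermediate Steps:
$k = -18$ ($k = - 3 \left(\left(4 + 5\right) - 3\right) = - 3 \left(9 - 3\right) = \left(-3\right) 6 = -18$)
$x{\left(r \right)} = 13 - 5 r$ ($x{\left(r \right)} = - 5 r - -13 = - 5 r + 13 = 13 - 5 r$)
$x{\left(-6 - k \right)} y = \left(13 - 5 \left(-6 - -18\right)\right) 100 = \left(13 - 5 \left(-6 + 18\right)\right) 100 = \left(13 - 60\right) 100 = \left(-47\right) 100 = -4700$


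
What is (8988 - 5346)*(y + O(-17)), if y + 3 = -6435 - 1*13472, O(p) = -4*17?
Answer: -72759876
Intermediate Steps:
O(p) = -68
y = -19910 (y = -3 + (-6435 - 1*13472) = -3 + (-6435 - 13472) = -3 - 19907 = -19910)
(8988 - 5346)*(y + O(-17)) = (8988 - 5346)*(-19910 - 68) = 3642*(-19978) = -72759876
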